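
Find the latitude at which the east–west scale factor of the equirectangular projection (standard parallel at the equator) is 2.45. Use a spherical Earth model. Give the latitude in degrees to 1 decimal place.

65.9°

Plate carrée: h = 1, k = sec φ along parallels.
sec φ = 2.45  ⇒  cos φ = 0.4082  ⇒  φ ≈ 65.9°.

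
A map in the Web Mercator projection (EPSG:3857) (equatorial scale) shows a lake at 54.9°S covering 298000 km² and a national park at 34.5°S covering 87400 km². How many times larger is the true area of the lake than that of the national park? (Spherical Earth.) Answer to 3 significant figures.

1.66

On Mercator the areal scale is sec²φ, so true area = apparent × cos²φ.
True area of lake: 298000 × cos²(54.9°) = 298000 × 0.3306 = 98530 km².
True area of national park: 87400 × cos²(34.5°) = 87400 × 0.6792 = 59360 km².
Ratio = 98530 / 59360 ≈ 1.66.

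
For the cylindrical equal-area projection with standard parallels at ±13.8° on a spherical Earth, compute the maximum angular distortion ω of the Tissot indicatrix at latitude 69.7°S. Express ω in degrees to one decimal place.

101.4°

A cylindrical equal-area projection with standard parallel φ₀ has meridian scale h = cos φ / cos φ₀ and parallel scale k = cos φ₀ / cos φ (so areas are preserved, h·k = 1).
At 69.7°: h = 0.3572, k = 2.799; principal scales a = 2.799, b = 0.3572.
sin(ω/2) = (a − b)/(a + b) = 2.442/3.156 = 0.7736, so ω = 2 arcsin(0.7736) ≈ 101.4°.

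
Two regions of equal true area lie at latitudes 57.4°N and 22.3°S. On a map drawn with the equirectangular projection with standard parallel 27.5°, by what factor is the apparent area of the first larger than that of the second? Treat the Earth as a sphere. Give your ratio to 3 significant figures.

1.72

The equidistant cylindrical projection with φ₀ = 27.5° has h = 1 (meridians true) and k = cos φ₀ / cos φ along parallels.
Areal scale at 57.4°: h·k = 1.000 × 1.646 = 1.646.
Areal scale at 22.3°: h·k = 1.000 × 0.9587 = 0.9587.
Ratio = 1.646/0.9587 ≈ 1.72.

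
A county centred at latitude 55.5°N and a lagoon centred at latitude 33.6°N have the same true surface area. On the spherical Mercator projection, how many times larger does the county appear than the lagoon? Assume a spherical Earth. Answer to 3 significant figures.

2.16

Mercator is conformal with k = sec φ, so areal scale = k² = sec²φ.
At 55.5°: sec²(55.5°) = 1/0.5664² = 3.117.
At 33.6°: sec²(33.6°) = 1/0.8329² = 1.441.
Ratio = 3.117/1.441 = cos²(33.6°)/cos²(55.5°) ≈ 2.16.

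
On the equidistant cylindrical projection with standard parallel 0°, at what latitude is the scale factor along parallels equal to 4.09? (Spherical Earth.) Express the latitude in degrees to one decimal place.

Plate carrée: h = 1, k = sec φ along parallels.
sec φ = 4.09  ⇒  cos φ = 0.2445  ⇒  φ ≈ 75.8°.

75.8°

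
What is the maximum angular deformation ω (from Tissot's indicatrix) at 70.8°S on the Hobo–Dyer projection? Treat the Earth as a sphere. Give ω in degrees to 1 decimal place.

The Hobo–Dyer projection is cylindrical equal-area with φ₀ = 37.5°. Cylindrical equal-area (φ₀ = 37.5°): h = cos φ / cos 37.5° along meridians, k = cos 37.5° / cos φ along parallels; h·k = 1.
At 70.8°: h = 0.4145, k = 2.412; principal scales a = 2.412, b = 0.4145.
sin(ω/2) = (a − b)/(a + b) = 1.998/2.827 = 0.7067, so ω = 2 arcsin(0.7067) ≈ 89.9°.

89.9°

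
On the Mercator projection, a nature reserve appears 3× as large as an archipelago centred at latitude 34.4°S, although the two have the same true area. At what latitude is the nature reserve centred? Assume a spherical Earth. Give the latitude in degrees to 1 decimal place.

61.6°

On Mercator, (apparent₁)/(apparent₂) = sec²φ₁ / sec²φ₂ when true areas are equal.
cos²φ₂ / cos²φ₁ = 3  ⇒  cos φ₁ = cos 34.4° / √3 = 0.8251/1.732 = 0.4764.
φ₁ = arccos(0.4764) ≈ 61.6°.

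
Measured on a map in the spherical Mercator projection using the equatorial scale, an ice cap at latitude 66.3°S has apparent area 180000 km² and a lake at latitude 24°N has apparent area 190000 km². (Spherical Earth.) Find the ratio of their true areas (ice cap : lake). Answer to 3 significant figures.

0.183

On Mercator the areal scale is sec²φ, so true area = apparent × cos²φ.
True area of ice cap: 180000 × cos²(66.3°) = 180000 × 0.1616 = 29080 km².
True area of lake: 190000 × cos²(24°) = 190000 × 0.8346 = 158600 km².
Ratio = 29080 / 158600 ≈ 0.183.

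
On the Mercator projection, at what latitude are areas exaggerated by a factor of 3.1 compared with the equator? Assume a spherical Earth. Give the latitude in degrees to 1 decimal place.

55.4°

Mercator areal scale is sec²φ.
sec²φ = 3.1  ⇒  cos²φ = 0.3226  ⇒  cos φ = 0.5680.
φ = arccos(0.5680) ≈ 55.4°.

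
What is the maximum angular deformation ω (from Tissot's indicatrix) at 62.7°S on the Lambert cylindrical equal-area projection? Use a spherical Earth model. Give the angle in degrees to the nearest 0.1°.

81.4°

The Lambert cylindrical equal-area projection is the cylindrical equal-area projection with its standard parallel at the equator (φ₀ = 0). Cylindrical equal-area (φ₀ = 0°): h = cos φ / cos 0° along meridians, k = cos 0° / cos φ along parallels; h·k = 1.
At 62.7°: h = 0.4586, k = 2.180; principal scales a = 2.180, b = 0.4586.
sin(ω/2) = (a − b)/(a + b) = 1.722/2.639 = 0.6524, so ω = 2 arcsin(0.6524) ≈ 81.4°.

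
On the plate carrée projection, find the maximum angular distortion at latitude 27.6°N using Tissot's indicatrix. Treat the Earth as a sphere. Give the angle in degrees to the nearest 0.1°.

For the equirectangular projection with φ₀ = 0 (plate carrée), h = 1 along meridians and k = sec φ along parallels.
At 27.6°: h = 1.000, k = 1.128; principal scales a = 1.128, b = 1.000.
sin(ω/2) = (a − b)/(a + b) = 0.1284/2.128 = 0.06033, so ω = 2 arcsin(0.06033) ≈ 6.9°.

6.9°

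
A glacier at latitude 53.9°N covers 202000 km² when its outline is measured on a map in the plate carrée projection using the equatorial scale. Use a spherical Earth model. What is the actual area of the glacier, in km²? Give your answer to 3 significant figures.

For the equirectangular projection with φ₀ = 0 (plate carrée), h = 1 along meridians and k = sec φ along parallels.
Areal scale = h·k = 1 × sec φ; at 53.9°, h = 1.000, k = 1.697, so h·k = 1.697.
True area = apparent / (areal scale) = 202000 / 1.697 ≈ 119000 km².

119000 km²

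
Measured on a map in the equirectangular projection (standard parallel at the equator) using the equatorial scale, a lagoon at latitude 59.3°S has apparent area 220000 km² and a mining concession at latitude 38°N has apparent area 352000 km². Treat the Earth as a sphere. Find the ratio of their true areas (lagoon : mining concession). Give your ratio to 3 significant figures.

Plate carrée has h = 1 and k = sec φ, giving areal scale sec φ; true area = (apparent area) · cos φ.
True area of lagoon: 220000 × cos(59.3°) = 220000 × 0.5105 = 112300 km².
True area of mining concession: 352000 × cos(38°) = 352000 × 0.7880 = 277400 km².
Ratio = 112300 / 277400 ≈ 0.405.

0.405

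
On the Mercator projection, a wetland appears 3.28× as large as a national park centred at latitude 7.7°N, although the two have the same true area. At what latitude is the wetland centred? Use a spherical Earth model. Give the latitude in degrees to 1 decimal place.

For equal true areas on Mercator, apparent areas scale as sec²φ, so the ratio is cos²φ₂ / cos²φ₁.
cos²φ₂ / cos²φ₁ = 3.28  ⇒  cos φ₁ = cos 7.7° / √3.28 = 0.9910/1.811 = 0.5472.
φ₁ = arccos(0.5472) ≈ 56.8°.

56.8°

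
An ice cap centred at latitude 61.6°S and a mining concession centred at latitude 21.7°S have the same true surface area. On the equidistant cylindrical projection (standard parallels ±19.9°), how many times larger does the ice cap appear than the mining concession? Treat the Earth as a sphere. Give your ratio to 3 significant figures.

In the equirectangular projection with standard parallel φ₀ = 19.9° (x = Rλ cos φ₀, y = Rφ), meridians are true-scale (h = 1) and the parallel scale is k = cos φ₀ / cos φ.
Areal scale at 61.6°: h·k = 1.000 × 1.977 = 1.977.
Areal scale at 21.7°: h·k = 1.000 × 1.012 = 1.012.
Ratio = 1.977/1.012 ≈ 1.95.

1.95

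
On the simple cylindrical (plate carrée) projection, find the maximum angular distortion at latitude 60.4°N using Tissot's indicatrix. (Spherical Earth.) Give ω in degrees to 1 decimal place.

In the plate carrée (x = Rλ, y = Rφ), meridians are true-scale (h = 1) and parallels are stretched by k = sec φ.
At 60.4°: h = 1.000, k = 2.025; principal scales a = 2.025, b = 1.000.
sin(ω/2) = (a − b)/(a + b) = 1.025/3.025 = 0.3387, so ω = 2 arcsin(0.3387) ≈ 39.6°.

39.6°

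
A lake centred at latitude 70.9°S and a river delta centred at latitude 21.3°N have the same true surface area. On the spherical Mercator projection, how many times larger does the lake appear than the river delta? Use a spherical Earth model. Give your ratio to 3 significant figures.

8.11

Mercator areal scale is sec²φ.
At 70.9°: sec²(70.9°) = 1/0.3272² = 9.340.
At 21.3°: sec²(21.3°) = 1/0.9317² = 1.152.
Ratio = 9.340/1.152 = cos²(21.3°)/cos²(70.9°) ≈ 8.11.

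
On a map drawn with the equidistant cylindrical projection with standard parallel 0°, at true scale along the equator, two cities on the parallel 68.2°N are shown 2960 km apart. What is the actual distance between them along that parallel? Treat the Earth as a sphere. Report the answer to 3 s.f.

In the plate carrée (x = Rλ, y = Rφ), meridians are true-scale (h = 1) and parallels are stretched by k = sec φ.
Along the parallel at 68.2°, map distances are exaggerated by k = sec 68.2° = 2.693.
True distance = 2960 / 2.693 = 2960 × cos 68.2° ≈ 1100 km.

1100 km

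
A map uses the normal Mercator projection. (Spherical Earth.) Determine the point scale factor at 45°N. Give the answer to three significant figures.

1.41

The Mercator projection is conformal; its linear scale factor is the same in every direction and equals sec φ = 1/cos φ.
k = 1/cos 45° = 1/0.7071 = 1.414.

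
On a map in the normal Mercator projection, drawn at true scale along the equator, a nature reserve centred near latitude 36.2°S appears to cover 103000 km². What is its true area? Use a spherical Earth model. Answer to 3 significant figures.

67100 km²

For Mercator, h = k = sec φ (a conformal cylindrical projection has a single point scale, 1/cos φ).
Areal scale = k² = sec²φ = 1/cos²(36.2°) = 1/0.8070² = 1.536.
True area = apparent / (areal scale) = 103000 / 1.536 ≈ 67100 km².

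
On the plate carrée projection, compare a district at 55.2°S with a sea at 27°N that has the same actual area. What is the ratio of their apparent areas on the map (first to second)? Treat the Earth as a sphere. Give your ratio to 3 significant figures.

For the equirectangular projection with φ₀ = 0 (plate carrée), h = 1 along meridians and k = sec φ along parallels.
Areal scale at 55.2°: h·k = 1.000 × 1.752 = 1.752.
Areal scale at 27°: h·k = 1.000 × 1.122 = 1.122.
Ratio = 1.752/1.122 ≈ 1.56.

1.56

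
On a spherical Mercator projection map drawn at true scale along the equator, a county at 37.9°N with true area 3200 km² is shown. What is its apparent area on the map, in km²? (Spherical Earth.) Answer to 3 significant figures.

5140 km²

Mercator is conformal, so the point scale is isotropic: h = k = sec φ = 1/cos φ.
Areal scale = k² = sec²φ = 1/cos²(37.9°) = 1/0.7891² = 1.606.
Apparent area = 3200 × 1.606 ≈ 5140 km².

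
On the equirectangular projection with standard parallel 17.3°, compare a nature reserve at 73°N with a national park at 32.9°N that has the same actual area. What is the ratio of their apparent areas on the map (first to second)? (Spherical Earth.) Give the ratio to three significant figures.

2.87

In the equirectangular projection with standard parallel φ₀ = 17.3° (x = Rλ cos φ₀, y = Rφ), meridians are true-scale (h = 1) and the parallel scale is k = cos φ₀ / cos φ.
Areal scale at 73°: h·k = 1.000 × 3.266 = 3.266.
Areal scale at 32.9°: h·k = 1.000 × 1.137 = 1.137.
Ratio = 3.266/1.137 ≈ 2.87.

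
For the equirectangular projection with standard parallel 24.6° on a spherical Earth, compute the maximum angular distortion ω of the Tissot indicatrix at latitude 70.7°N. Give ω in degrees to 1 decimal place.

55.7°

With standard parallel φ₀ = 24.6°, the equirectangular projection gives x = Rλ cos φ₀, y = Rφ, so h = 1 and k = cos 24.6° / cos φ.
At 70.7°: h = 1.000, k = 2.751; principal scales a = 2.751, b = 1.000.
sin(ω/2) = (a − b)/(a + b) = 1.751/3.751 = 0.4668, so ω = 2 arcsin(0.4668) ≈ 55.7°.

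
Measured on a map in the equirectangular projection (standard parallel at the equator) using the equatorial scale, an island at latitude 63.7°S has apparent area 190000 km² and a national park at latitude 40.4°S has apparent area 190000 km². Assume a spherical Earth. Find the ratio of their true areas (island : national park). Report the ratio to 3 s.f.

Plate carrée has h = 1 and k = sec φ, giving areal scale sec φ; true area = (apparent area) · cos φ.
True area of island: 190000 × cos(63.7°) = 190000 × 0.4431 = 84180 km².
True area of national park: 190000 × cos(40.4°) = 190000 × 0.7615 = 144700 km².
Ratio = 84180 / 144700 ≈ 0.582.

0.582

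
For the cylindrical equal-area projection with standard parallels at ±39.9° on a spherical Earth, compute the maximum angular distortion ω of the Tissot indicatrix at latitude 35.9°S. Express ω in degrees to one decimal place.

Cylindrical equal-area (φ₀ = 39.9°): h = cos φ / cos 39.9° along meridians, k = cos 39.9° / cos φ along parallels; h·k = 1.
At 35.9°: h = 1.056, k = 0.9471; principal scales a = 1.056, b = 0.9471.
sin(ω/2) = (a − b)/(a + b) = 0.1088/2.003 = 0.05433, so ω = 2 arcsin(0.05433) ≈ 6.2°.

6.2°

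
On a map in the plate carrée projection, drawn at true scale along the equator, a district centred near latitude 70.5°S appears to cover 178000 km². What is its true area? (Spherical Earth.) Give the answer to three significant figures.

For the equirectangular projection with φ₀ = 0 (plate carrée), h = 1 along meridians and k = sec φ along parallels.
Areal scale = h·k = 1 × sec φ; at 70.5°, h = 1.000, k = 2.996, so h·k = 2.996.
True area = apparent / (areal scale) = 178000 / 2.996 ≈ 59400 km².

59400 km²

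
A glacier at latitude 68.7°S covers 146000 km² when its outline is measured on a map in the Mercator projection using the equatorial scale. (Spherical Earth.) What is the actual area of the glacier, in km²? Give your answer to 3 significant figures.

19300 km²

The Mercator projection is conformal; its linear scale factor is the same in every direction and equals sec φ = 1/cos φ.
Areal scale = k² = sec²φ = 1/cos²(68.7°) = 1/0.3633² = 7.579.
True area = apparent / (areal scale) = 146000 / 7.579 ≈ 19300 km².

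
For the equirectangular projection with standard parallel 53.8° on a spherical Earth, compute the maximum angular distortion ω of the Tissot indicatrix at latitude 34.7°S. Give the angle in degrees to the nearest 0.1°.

In the equirectangular projection with standard parallel φ₀ = 53.8° (x = Rλ cos φ₀, y = Rφ), meridians are true-scale (h = 1) and the parallel scale is k = cos φ₀ / cos φ.
At 34.7°: h = 1.000, k = 0.7184; principal scales a = 1.000, b = 0.7184.
sin(ω/2) = (a − b)/(a + b) = 0.2816/1.718 = 0.1639, so ω = 2 arcsin(0.1639) ≈ 18.9°.

18.9°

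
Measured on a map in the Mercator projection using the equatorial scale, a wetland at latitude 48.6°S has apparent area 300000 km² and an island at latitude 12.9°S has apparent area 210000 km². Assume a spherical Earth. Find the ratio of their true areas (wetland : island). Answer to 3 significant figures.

On Mercator the areal scale is sec²φ, so true area = apparent × cos²φ.
True area of wetland: 300000 × cos²(48.6°) = 300000 × 0.4373 = 131200 km².
True area of island: 210000 × cos²(12.9°) = 210000 × 0.9502 = 199500 km².
Ratio = 131200 / 199500 ≈ 0.658.

0.658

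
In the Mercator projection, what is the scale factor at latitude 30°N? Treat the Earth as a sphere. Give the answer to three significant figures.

1.15

The Mercator projection is conformal; its linear scale factor is the same in every direction and equals sec φ = 1/cos φ.
k = 1/cos 30° = 1/0.8660 = 1.155.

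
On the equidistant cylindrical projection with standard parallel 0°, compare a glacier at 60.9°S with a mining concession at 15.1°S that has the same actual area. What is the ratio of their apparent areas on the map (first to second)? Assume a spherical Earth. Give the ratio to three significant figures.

In the plate carrée (x = Rλ, y = Rφ), meridians are true-scale (h = 1) and parallels are stretched by k = sec φ.
Areal scale at 60.9°: h·k = 1.000 × 2.056 = 2.056.
Areal scale at 15.1°: h·k = 1.000 × 1.036 = 1.036.
Ratio = 2.056/1.036 ≈ 1.99.

1.99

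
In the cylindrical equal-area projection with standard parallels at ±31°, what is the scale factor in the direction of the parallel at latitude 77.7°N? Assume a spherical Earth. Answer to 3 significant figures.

4.02

A cylindrical equal-area projection with standard parallel φ₀ has meridian scale h = cos φ / cos φ₀ and parallel scale k = cos φ₀ / cos φ (so areas are preserved, h·k = 1).
k = cos 31° / cos 77.7° = 0.8572/0.2130 = 4.024.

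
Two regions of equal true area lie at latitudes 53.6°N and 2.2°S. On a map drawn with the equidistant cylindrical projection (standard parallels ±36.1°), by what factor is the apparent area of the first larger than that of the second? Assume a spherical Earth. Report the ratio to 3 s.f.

The equidistant cylindrical projection with φ₀ = 36.1° has h = 1 (meridians true) and k = cos φ₀ / cos φ along parallels.
Areal scale at 53.6°: h·k = 1.000 × 1.362 = 1.362.
Areal scale at 2.2°: h·k = 1.000 × 0.8086 = 0.8086.
Ratio = 1.362/0.8086 ≈ 1.68.

1.68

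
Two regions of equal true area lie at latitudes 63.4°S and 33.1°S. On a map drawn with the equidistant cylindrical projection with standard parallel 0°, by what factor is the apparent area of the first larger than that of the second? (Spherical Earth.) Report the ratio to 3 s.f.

1.87

In the plate carrée (x = Rλ, y = Rφ), meridians are true-scale (h = 1) and parallels are stretched by k = sec φ.
Areal scale at 63.4°: h·k = 1.000 × 2.233 = 2.233.
Areal scale at 33.1°: h·k = 1.000 × 1.194 = 1.194.
Ratio = 2.233/1.194 ≈ 1.87.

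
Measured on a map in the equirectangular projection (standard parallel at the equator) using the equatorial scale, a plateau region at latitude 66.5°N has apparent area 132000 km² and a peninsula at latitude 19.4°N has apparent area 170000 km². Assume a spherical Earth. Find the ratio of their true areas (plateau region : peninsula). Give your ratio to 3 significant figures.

Plate carrée has h = 1 and k = sec φ, giving areal scale sec φ; true area = (apparent area) · cos φ.
True area of plateau region: 132000 × cos(66.5°) = 132000 × 0.3987 = 52630 km².
True area of peninsula: 170000 × cos(19.4°) = 170000 × 0.9432 = 160300 km².
Ratio = 52630 / 160300 ≈ 0.328.

0.328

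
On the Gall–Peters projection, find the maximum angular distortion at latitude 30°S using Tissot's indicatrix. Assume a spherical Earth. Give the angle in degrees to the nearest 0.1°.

The Gall–Peters projection is cylindrical equal-area with φ₀ = 45°. A cylindrical equal-area projection with standard parallel φ₀ has meridian scale h = cos φ / cos φ₀ and parallel scale k = cos φ₀ / cos φ (so areas are preserved, h·k = 1).
At 30°: h = 1.225, k = 0.8165; principal scales a = 1.225, b = 0.8165.
sin(ω/2) = (a − b)/(a + b) = 0.4082/2.041 = 0.2000, so ω = 2 arcsin(0.2000) ≈ 23.1°.

23.1°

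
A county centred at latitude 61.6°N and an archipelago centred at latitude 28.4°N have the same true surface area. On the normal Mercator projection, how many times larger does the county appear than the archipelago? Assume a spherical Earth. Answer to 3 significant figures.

3.42

Mercator areal scale is sec²φ.
At 61.6°: sec²(61.6°) = 1/0.4756² = 4.421.
At 28.4°: sec²(28.4°) = 1/0.8796² = 1.292.
Ratio = 4.421/1.292 = cos²(28.4°)/cos²(61.6°) ≈ 3.42.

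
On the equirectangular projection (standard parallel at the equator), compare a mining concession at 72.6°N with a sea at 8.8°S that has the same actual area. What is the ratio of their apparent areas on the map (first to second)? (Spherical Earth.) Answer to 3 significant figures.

3.30

In the plate carrée (x = Rλ, y = Rφ), meridians are true-scale (h = 1) and parallels are stretched by k = sec φ.
Areal scale at 72.6°: h·k = 1.000 × 3.344 = 3.344.
Areal scale at 8.8°: h·k = 1.000 × 1.012 = 1.012.
Ratio = 3.344/1.012 ≈ 3.30.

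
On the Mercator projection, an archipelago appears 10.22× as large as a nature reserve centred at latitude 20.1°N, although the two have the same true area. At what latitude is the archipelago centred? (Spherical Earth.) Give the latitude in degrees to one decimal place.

72.9°

Mercator areal scale is sec²φ, so apparent-area ratio = sec²φ₁ / sec²φ₂ = cos²φ₂ / cos²φ₁.
cos²φ₂ / cos²φ₁ = 10.22  ⇒  cos φ₁ = cos 20.1° / √10.22 = 0.9391/3.197 = 0.2938.
φ₁ = arccos(0.2938) ≈ 72.9°.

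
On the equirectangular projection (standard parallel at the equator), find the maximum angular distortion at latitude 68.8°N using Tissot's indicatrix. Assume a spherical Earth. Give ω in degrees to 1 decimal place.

55.9°

For the equirectangular projection with φ₀ = 0 (plate carrée), h = 1 along meridians and k = sec φ along parallels.
At 68.8°: h = 1.000, k = 2.765; principal scales a = 2.765, b = 1.000.
sin(ω/2) = (a − b)/(a + b) = 1.765/3.765 = 0.4688, so ω = 2 arcsin(0.4688) ≈ 55.9°.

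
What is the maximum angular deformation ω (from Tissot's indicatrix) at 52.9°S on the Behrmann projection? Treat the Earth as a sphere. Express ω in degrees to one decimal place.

Behrmann is a cylindrical equal-area projection with standard parallels at ±30°. A cylindrical equal-area projection with standard parallel φ₀ has meridian scale h = cos φ / cos φ₀ and parallel scale k = cos φ₀ / cos φ (so areas are preserved, h·k = 1).
At 52.9°: h = 0.6965, k = 1.436; principal scales a = 1.436, b = 0.6965.
sin(ω/2) = (a − b)/(a + b) = 0.7392/2.132 = 0.3467, so ω = 2 arcsin(0.3467) ≈ 40.6°.

40.6°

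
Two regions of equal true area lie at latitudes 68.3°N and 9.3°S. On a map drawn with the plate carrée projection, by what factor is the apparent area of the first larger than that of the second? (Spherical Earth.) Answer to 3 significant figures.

In the plate carrée (x = Rλ, y = Rφ), meridians are true-scale (h = 1) and parallels are stretched by k = sec φ.
Areal scale at 68.3°: h·k = 1.000 × 2.705 = 2.705.
Areal scale at 9.3°: h·k = 1.000 × 1.013 = 1.013.
Ratio = 2.705/1.013 ≈ 2.67.

2.67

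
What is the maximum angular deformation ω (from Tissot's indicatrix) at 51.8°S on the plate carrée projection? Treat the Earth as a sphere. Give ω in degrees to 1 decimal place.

27.3°

In the plate carrée (x = Rλ, y = Rφ), meridians are true-scale (h = 1) and parallels are stretched by k = sec φ.
At 51.8°: h = 1.000, k = 1.617; principal scales a = 1.617, b = 1.000.
sin(ω/2) = (a − b)/(a + b) = 0.6171/2.617 = 0.2358, so ω = 2 arcsin(0.2358) ≈ 27.3°.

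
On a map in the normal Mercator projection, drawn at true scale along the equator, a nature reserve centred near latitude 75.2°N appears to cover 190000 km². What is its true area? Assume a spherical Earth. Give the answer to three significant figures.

Mercator is conformal, so the point scale is isotropic: h = k = sec φ = 1/cos φ.
Areal scale = k² = sec²φ = 1/cos²(75.2°) = 1/0.2554² = 15.33.
True area = apparent / (areal scale) = 190000 / 15.33 ≈ 12400 km².

12400 km²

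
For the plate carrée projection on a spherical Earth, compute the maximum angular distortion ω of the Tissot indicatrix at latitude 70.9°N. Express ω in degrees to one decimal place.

In the plate carrée (x = Rλ, y = Rφ), meridians are true-scale (h = 1) and parallels are stretched by k = sec φ.
At 70.9°: h = 1.000, k = 3.056; principal scales a = 3.056, b = 1.000.
sin(ω/2) = (a − b)/(a + b) = 2.056/4.056 = 0.5069, so ω = 2 arcsin(0.5069) ≈ 60.9°.

60.9°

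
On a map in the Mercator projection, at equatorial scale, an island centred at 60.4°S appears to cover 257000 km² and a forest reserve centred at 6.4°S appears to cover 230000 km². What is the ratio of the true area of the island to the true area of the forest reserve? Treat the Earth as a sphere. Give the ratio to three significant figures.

0.276

Mercator's areal exaggeration is sec²φ; hence true area = (apparent area) · cos²φ.
True area of island: 257000 × cos²(60.4°) = 257000 × 0.2440 = 62700 km².
True area of forest reserve: 230000 × cos²(6.4°) = 230000 × 0.9876 = 227100 km².
Ratio = 62700 / 227100 ≈ 0.276.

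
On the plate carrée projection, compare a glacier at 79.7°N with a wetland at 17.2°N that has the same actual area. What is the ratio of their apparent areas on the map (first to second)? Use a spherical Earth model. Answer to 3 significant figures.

5.34

In the plate carrée (x = Rλ, y = Rφ), meridians are true-scale (h = 1) and parallels are stretched by k = sec φ.
Areal scale at 79.7°: h·k = 1.000 × 5.593 = 5.593.
Areal scale at 17.2°: h·k = 1.000 × 1.047 = 1.047.
Ratio = 5.593/1.047 ≈ 5.34.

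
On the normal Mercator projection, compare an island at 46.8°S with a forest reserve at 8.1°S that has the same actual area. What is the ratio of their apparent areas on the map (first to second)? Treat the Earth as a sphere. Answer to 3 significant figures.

2.09

Mercator is conformal with k = sec φ, so areal scale = k² = sec²φ.
At 46.8°: sec²(46.8°) = 1/0.6845² = 2.134.
At 8.1°: sec²(8.1°) = 1/0.9900² = 1.020.
Ratio = 2.134/1.020 = cos²(8.1°)/cos²(46.8°) ≈ 2.09.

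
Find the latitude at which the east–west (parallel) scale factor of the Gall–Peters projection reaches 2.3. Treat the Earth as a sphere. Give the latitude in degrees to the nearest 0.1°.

72.1°

The Gall–Peters projection is cylindrical equal-area with φ₀ = 45°. Cylindrical equal-area (φ₀ = 45°): h = cos φ / cos 45° along meridians, k = cos 45° / cos φ along parallels; h·k = 1.
k = cos φ₀ / cos φ = 2.3  ⇒  cos φ = cos 45° / 2.3 = 0.3074.
φ = arccos(0.3074) ≈ 72.1°.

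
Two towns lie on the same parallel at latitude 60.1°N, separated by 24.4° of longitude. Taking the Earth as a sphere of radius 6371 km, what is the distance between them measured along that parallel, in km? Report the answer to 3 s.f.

Arc length along a parallel = R cos φ · Δλ (with Δλ in radians).
= 6371 × cos 60.1° × (24.4° × π/180) = 6371 × 0.4985 × 0.4259 ≈ 1350 km.

1350 km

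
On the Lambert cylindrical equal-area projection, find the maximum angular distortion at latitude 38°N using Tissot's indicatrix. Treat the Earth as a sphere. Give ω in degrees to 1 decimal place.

The Lambert cylindrical equal-area projection is the cylindrical equal-area projection with its standard parallel at the equator (φ₀ = 0). Cylindrical equal-area (φ₀ = 0°): h = cos φ / cos 0° along meridians, k = cos 0° / cos φ along parallels; h·k = 1.
At 38°: h = 0.7880, k = 1.269; principal scales a = 1.269, b = 0.7880.
sin(ω/2) = (a − b)/(a + b) = 0.4810/2.057 = 0.2338, so ω = 2 arcsin(0.2338) ≈ 27.0°.

27.0°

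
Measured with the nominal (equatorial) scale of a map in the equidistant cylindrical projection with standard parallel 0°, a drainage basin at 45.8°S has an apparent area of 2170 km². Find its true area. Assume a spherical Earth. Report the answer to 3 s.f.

1510 km²

In the plate carrée (x = Rλ, y = Rφ), meridians are true-scale (h = 1) and parallels are stretched by k = sec φ.
Areal scale = h·k = 1 × sec φ; at 45.8°, h = 1.000, k = 1.434, so h·k = 1.434.
True area = apparent / (areal scale) = 2170 / 1.434 ≈ 1510 km².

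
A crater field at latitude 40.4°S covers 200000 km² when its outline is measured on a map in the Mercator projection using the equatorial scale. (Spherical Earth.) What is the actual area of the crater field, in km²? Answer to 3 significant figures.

116000 km²

For Mercator, h = k = sec φ (a conformal cylindrical projection has a single point scale, 1/cos φ).
Areal scale = k² = sec²φ = 1/cos²(40.4°) = 1/0.7615² = 1.724.
True area = apparent / (areal scale) = 200000 / 1.724 ≈ 116000 km².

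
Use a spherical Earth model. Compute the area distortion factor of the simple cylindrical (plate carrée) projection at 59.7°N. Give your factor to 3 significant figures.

Plate carrée maps x = Rλ, y = Rφ. The meridian scale is h = 1 and the parallel scale is k = 1/cos φ = sec φ.
Areal scale = h·k = 1 × sec φ; at 59.7°, h = 1.000, k = 1.982, so h·k = 1.982.

1.98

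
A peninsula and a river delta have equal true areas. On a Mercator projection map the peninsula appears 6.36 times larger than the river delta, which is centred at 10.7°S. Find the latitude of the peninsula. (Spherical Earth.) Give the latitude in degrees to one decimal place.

Mercator areal scale is sec²φ, so apparent-area ratio = sec²φ₁ / sec²φ₂ = cos²φ₂ / cos²φ₁.
cos²φ₂ / cos²φ₁ = 6.36  ⇒  cos φ₁ = cos 10.7° / √6.36 = 0.9826/2.522 = 0.3896.
φ₁ = arccos(0.3896) ≈ 67.1°.

67.1°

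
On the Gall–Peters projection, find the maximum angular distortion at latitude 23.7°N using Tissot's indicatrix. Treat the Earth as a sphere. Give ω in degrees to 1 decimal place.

Gall–Peters is a cylindrical equal-area projection with standard parallels at ±45°. A cylindrical equal-area projection with standard parallel φ₀ has meridian scale h = cos φ / cos φ₀ and parallel scale k = cos φ₀ / cos φ (so areas are preserved, h·k = 1).
At 23.7°: h = 1.295, k = 0.7722; principal scales a = 1.295, b = 0.7722.
sin(ω/2) = (a − b)/(a + b) = 0.5227/2.067 = 0.2529, so ω = 2 arcsin(0.2529) ≈ 29.3°.

29.3°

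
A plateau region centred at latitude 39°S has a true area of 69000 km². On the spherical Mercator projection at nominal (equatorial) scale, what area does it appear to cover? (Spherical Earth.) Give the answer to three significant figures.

The Mercator projection is conformal; its linear scale factor is the same in every direction and equals sec φ = 1/cos φ.
Areal scale = k² = sec²φ = 1/cos²(39°) = 1/0.7771² = 1.656.
Apparent area = 69000 × 1.656 ≈ 114000 km².

114000 km²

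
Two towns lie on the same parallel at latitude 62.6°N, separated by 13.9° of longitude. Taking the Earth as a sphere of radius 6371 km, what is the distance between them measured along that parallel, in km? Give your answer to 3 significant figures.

711 km

Arc length along a parallel = R cos φ · Δλ (with Δλ in radians).
= 6371 × cos 62.6° × (13.9° × π/180) = 6371 × 0.4602 × 0.2426 ≈ 711 km.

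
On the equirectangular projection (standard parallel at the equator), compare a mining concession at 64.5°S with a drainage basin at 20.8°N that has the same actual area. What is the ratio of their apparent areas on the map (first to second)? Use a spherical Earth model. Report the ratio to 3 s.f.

2.17

In the plate carrée (x = Rλ, y = Rφ), meridians are true-scale (h = 1) and parallels are stretched by k = sec φ.
Areal scale at 64.5°: h·k = 1.000 × 2.323 = 2.323.
Areal scale at 20.8°: h·k = 1.000 × 1.070 = 1.070.
Ratio = 2.323/1.070 ≈ 2.17.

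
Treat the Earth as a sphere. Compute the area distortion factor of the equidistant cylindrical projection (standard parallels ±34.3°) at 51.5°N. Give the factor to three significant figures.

In the equirectangular projection with standard parallel φ₀ = 34.3° (x = Rλ cos φ₀, y = Rφ), meridians are true-scale (h = 1) and the parallel scale is k = cos φ₀ / cos φ.
Areal scale = h·k = 1 × cos φ₀ / cos φ; at 51.5°, h = 1.000, k = 1.327, so h·k = 1.327.

1.33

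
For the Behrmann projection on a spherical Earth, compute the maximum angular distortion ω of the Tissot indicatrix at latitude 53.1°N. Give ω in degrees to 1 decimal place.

Behrmann is a cylindrical equal-area projection with standard parallels at ±30°. Cylindrical equal-area (φ₀ = 30°): h = cos φ / cos 30° along meridians, k = cos 30° / cos φ along parallels; h·k = 1.
At 53.1°: h = 0.6933, k = 1.442; principal scales a = 1.442, b = 0.6933.
sin(ω/2) = (a − b)/(a + b) = 0.7491/2.136 = 0.3507, so ω = 2 arcsin(0.3507) ≈ 41.1°.

41.1°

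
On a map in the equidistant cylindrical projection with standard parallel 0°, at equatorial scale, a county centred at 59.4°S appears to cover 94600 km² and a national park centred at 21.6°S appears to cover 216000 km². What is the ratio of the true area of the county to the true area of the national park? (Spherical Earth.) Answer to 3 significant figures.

Plate carrée has h = 1 and k = sec φ, giving areal scale sec φ; true area = (apparent area) · cos φ.
True area of county: 94600 × cos(59.4°) = 94600 × 0.5090 = 48160 km².
True area of national park: 216000 × cos(21.6°) = 216000 × 0.9298 = 200800 km².
Ratio = 48160 / 200800 ≈ 0.240.

0.240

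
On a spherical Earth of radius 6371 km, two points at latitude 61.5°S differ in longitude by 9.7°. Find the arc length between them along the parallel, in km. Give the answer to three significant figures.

515 km

Arc length along a parallel = R cos φ · Δλ (with Δλ in radians).
= 6371 × cos 61.5° × (9.7° × π/180) = 6371 × 0.4772 × 0.1693 ≈ 515 km.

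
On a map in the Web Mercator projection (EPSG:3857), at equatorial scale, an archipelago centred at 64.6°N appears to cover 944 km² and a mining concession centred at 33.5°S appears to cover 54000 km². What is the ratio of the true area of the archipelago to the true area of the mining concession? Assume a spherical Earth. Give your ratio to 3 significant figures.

Mercator's areal exaggeration is sec²φ; hence true area = (apparent area) · cos²φ.
True area of archipelago: 944 × cos²(64.6°) = 944 × 0.1840 = 173.7 km².
True area of mining concession: 54000 × cos²(33.5°) = 54000 × 0.6954 = 37550 km².
Ratio = 173.7 / 37550 ≈ 0.00463.

0.00463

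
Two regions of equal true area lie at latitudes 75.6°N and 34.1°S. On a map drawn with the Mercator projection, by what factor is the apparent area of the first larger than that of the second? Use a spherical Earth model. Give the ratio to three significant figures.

Mercator areal scale is sec²φ.
At 75.6°: sec²(75.6°) = 1/0.2487² = 16.17.
At 34.1°: sec²(34.1°) = 1/0.8281² = 1.458.
Ratio = 16.17/1.458 = cos²(34.1°)/cos²(75.6°) ≈ 11.1.

11.1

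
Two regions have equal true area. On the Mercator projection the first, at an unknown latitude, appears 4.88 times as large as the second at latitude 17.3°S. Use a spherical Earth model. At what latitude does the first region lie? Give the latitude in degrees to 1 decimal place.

On Mercator, (apparent₁)/(apparent₂) = sec²φ₁ / sec²φ₂ when true areas are equal.
cos²φ₂ / cos²φ₁ = 4.88  ⇒  cos φ₁ = cos 17.3° / √4.88 = 0.9548/2.209 = 0.4322.
φ₁ = arccos(0.4322) ≈ 64.4°.

64.4°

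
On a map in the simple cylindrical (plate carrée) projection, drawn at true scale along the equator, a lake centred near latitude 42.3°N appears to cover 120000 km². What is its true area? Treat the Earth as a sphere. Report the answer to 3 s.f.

88800 km²

In the plate carrée (x = Rλ, y = Rφ), meridians are true-scale (h = 1) and parallels are stretched by k = sec φ.
Areal scale = h·k = 1 × sec φ; at 42.3°, h = 1.000, k = 1.352, so h·k = 1.352.
True area = apparent / (areal scale) = 120000 / 1.352 ≈ 88800 km².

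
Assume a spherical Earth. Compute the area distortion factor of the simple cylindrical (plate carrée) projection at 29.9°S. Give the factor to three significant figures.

For the equirectangular projection with φ₀ = 0 (plate carrée), h = 1 along meridians and k = sec φ along parallels.
Areal scale = h·k = 1 × sec φ; at 29.9°, h = 1.000, k = 1.154, so h·k = 1.154.

1.15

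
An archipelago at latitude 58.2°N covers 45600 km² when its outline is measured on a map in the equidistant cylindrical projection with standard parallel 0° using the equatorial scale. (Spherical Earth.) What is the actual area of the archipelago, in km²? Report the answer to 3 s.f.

24000 km²

For the equirectangular projection with φ₀ = 0 (plate carrée), h = 1 along meridians and k = sec φ along parallels.
Areal scale = h·k = 1 × sec φ; at 58.2°, h = 1.000, k = 1.898, so h·k = 1.898.
True area = apparent / (areal scale) = 45600 / 1.898 ≈ 24000 km².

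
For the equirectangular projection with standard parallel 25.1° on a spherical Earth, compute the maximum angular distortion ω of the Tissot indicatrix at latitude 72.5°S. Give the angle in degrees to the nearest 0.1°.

In the equirectangular projection with standard parallel φ₀ = 25.1° (x = Rλ cos φ₀, y = Rφ), meridians are true-scale (h = 1) and the parallel scale is k = cos φ₀ / cos φ.
At 72.5°: h = 1.000, k = 3.011; principal scales a = 3.011, b = 1.000.
sin(ω/2) = (a − b)/(a + b) = 2.011/4.011 = 0.5014, so ω = 2 arcsin(0.5014) ≈ 60.2°.

60.2°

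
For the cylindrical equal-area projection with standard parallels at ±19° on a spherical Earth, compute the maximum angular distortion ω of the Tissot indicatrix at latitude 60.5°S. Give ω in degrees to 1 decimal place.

Cylindrical equal-area (φ₀ = 19°): h = cos φ / cos 19° along meridians, k = cos 19° / cos φ along parallels; h·k = 1.
At 60.5°: h = 0.5208, k = 1.920; principal scales a = 1.920, b = 0.5208.
sin(ω/2) = (a − b)/(a + b) = 1.399/2.441 = 0.5733, so ω = 2 arcsin(0.5733) ≈ 70.0°.

70.0°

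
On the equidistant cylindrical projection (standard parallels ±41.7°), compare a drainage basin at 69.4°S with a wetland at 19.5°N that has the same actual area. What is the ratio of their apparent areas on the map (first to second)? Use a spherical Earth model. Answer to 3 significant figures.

With standard parallel φ₀ = 41.7°, the equirectangular projection gives x = Rλ cos φ₀, y = Rφ, so h = 1 and k = cos 41.7° / cos φ.
Areal scale at 69.4°: h·k = 1.000 × 2.122 = 2.122.
Areal scale at 19.5°: h·k = 1.000 × 0.7921 = 0.7921.
Ratio = 2.122/0.7921 ≈ 2.68.

2.68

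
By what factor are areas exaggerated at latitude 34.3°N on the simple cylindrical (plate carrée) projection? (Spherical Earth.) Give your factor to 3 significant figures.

In the plate carrée (x = Rλ, y = Rφ), meridians are true-scale (h = 1) and parallels are stretched by k = sec φ.
Areal scale = h·k = 1 × sec φ; at 34.3°, h = 1.000, k = 1.211, so h·k = 1.211.

1.21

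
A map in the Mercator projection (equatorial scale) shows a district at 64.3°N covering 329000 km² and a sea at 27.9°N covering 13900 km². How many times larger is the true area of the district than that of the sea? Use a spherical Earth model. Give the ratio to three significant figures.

5.70

Since Mercator area scale is 1/cos²φ, the true area equals the apparent area multiplied by cos²φ.
True area of district: 329000 × cos²(64.3°) = 329000 × 0.1881 = 61870 km².
True area of sea: 13900 × cos²(27.9°) = 13900 × 0.7810 = 10860 km².
Ratio = 61870 / 10860 ≈ 5.70.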